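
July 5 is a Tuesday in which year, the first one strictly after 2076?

2078

From one year to the next, a fixed date's weekday advances by 1, or by 2 when a Feb 29 lies between the two dates.
2076: July 5 is Sunday.
2077: Monday (+1)
2078: Tuesday (+1)
July 5 falls on a Tuesday in 2078.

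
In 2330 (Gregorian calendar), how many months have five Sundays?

A month of length L has five Sundays iff its first Sunday is on day ≤ L−28 (so day 1–3 in a 31-day month, 1–2 in a 30-day month, day 1 in a leap February).
Checking each month of 2330: Jan starts Wed (31d); Feb starts Sat (28d); Mar starts Sat (31d) ✓; Apr starts Tue (30d); May starts Thu (31d); Jun starts Sun (30d) ✓; Jul starts Tue (31d); Aug starts Fri (31d) ✓; Sep starts Mon (30d); Oct starts Wed (31d); Nov starts Sat (30d) ✓; Dec starts Mon (31d).
Five-Sunday months: March, June, August, November → 4.

4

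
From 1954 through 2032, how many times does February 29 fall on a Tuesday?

3

Leap years in 1954–2032: 20 of them.
Feb 29 weekday advances by 5 (mod 7) from one leap year to the next four years later (or differs when a century non-leap intervenes).
Leap-day weekdays: 1956:Wed 1960:Mon 1964:Sat 1968:Thu 1972:Tue✓ 1976:Sun 1980:Fri 1984:Wed 1988:Mon 1992:Sat 1996:Thu 2000:Tue✓ 2004:Sun 2008:Fri 2012:Wed 2016:Mon 2020:Sat 2024:Thu 2028:Tue✓ 2032:Sun
Tuesday: 1972, 2000, 2028 → 3.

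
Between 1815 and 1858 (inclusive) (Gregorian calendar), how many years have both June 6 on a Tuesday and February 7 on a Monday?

Check each year's weekday for June 6 and February 7:
  1815: Tue/Tue  1816: Thu/Wed  1817: Fri/Fri  1818: Sat/Sat  1819: Sun/Sun  1820: Tue/Mon ✓  1821: Wed/Wed  1822: Thu/Thu  1823: Fri/Fri  1824: Sun/Sat  1825: Mon/Mon  1826: Tue/Tue  1827: Wed/Wed  1828: Fri/Thu  …(16 more)…  1845: Fri/Fri  1846: Sat/Sat  1847: Sun/Sun  1848: Tue/Mon ✓  1849: Wed/Wed  1850: Thu/Thu  1851: Fri/Fri  1852: Sun/Sat  1853: Mon/Mon  1854: Tue/Tue  1855: Wed/Wed  1856: Fri/Thu  1857: Sat/Sat  1858: Sun/Sun
Both conditions hold in: 1820, 1848 — 2.

2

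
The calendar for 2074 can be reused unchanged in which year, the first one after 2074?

Two years share a calendar iff Jan 1 falls on the same weekday and both are leap or both are common. 2074: Jan 1 is Monday, common year.
2075: Jan 1 Tuesday, common
2076: Jan 1 Wednesday, leap
2077: Jan 1 Friday, common
2078: Jan 1 Saturday, common
2079: Jan 1 Sunday, common
2080: Jan 1 Monday, leap
2081: Jan 1 Wednesday, common
2082: Jan 1 Thursday, common
2083: Jan 1 Friday, common
2084: Jan 1 Saturday, leap
2085: Jan 1 Monday, common
2085 matches on both conditions.

2085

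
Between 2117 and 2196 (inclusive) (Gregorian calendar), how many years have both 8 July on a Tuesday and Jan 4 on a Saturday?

Check each year's weekday for 8 July and Jan 4:
  2117: Thu/Mon  2118: Fri/Tue  2119: Sat/Wed  2120: Mon/Thu  2121: Tue/Sat ✓  2122: Wed/Sun  2123: Thu/Mon  2124: Sat/Tue  2125: Sun/Thu  2126: Mon/Fri  2127: Tue/Sat ✓  2128: Thu/Sun  2129: Fri/Tue  2130: Sat/Wed  …(52 more)…  2183: Tue/Sat ✓  2184: Thu/Sun  2185: Fri/Tue  2186: Sat/Wed  2187: Sun/Thu  2188: Tue/Fri  2189: Wed/Sun  2190: Thu/Mon  2191: Fri/Tue  2192: Sun/Wed  2193: Mon/Fri  2194: Tue/Sat ✓  2195: Wed/Sun  2196: Fri/Mon
Both conditions hold in: 2121, 2127, 2138, 2149, 2155, 2166, 2177, 2183, 2194 — 9.

9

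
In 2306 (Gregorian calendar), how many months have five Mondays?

5

A month of length L has five Mondays iff its first Monday is on day ≤ L−28 (so day 1–3 in a 31-day month, 1–2 in a 30-day month, day 1 in a leap February).
Checking each month of 2306: Jan starts Mon (31d) ✓; Feb starts Thu (28d); Mar starts Thu (31d); Apr starts Sun (30d) ✓; May starts Tue (31d); Jun starts Fri (30d); Jul starts Sun (31d) ✓; Aug starts Wed (31d); Sep starts Sat (30d); Oct starts Mon (31d) ✓; Nov starts Thu (30d); Dec starts Sat (31d) ✓.
Five-Monday months: January, April, July, October, December → 5.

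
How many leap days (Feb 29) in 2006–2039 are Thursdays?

Leap years in 2006–2039: 8 of them.
Feb 29 weekday advances by 5 (mod 7) from one leap year to the next four years later (or differs when a century non-leap intervenes).
Leap-day weekdays: 2008:Fri 2012:Wed 2016:Mon 2020:Sat 2024:Thu✓ 2028:Tue 2032:Sun 2036:Fri
Thursday: 2024 → 1.

1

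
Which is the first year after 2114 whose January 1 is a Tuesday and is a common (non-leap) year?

Jan 1 advances by 2 weekdays after a leap year and by 1 after a common year.
2114: Jan 1 is Monday.
2115: Tuesday
2115 begins on a Tuesday and is a common year.

2115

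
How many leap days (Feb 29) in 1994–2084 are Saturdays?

3

Leap years in 1994–2084: 23 of them.
Feb 29 weekday advances by 5 (mod 7) from one leap year to the next four years later (or differs when a century non-leap intervenes).
Leap-day weekdays: 1996:Thu 2000:Tue 2004:Sun 2008:Fri 2012:Wed 2016:Mon 2020:Sat✓ 2024:Thu 2028:Tue 2032:Sun 2036:Fri 2040:Wed 2044:Mon 2048:Sat✓ 2052:Thu 2056:Tue 2060:Sun 2064:Fri 2068:Wed 2072:Mon 2076:Sat✓ 2080:Thu 2084:Tue
Saturday: 2020, 2048, 2076 → 3.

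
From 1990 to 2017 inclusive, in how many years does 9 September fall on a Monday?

Track 9 September's weekday year by year (advancing +1, or +2 across a Feb 29):
  1990: Sun  1991: Mon (+1) ✓  1992: Wed (+2)  1993: Thu (+1)  1994: Fri (+1)
  1995: Sat (+1)  1996: Mon (+2) ✓  1997: Tue (+1)  1998: Wed (+1)  1999: Thu (+1)
  2000: Sat (+2)  2001: Sun (+1)  2002: Mon (+1) ✓  2003: Tue (+1)  2004: Thu (+2)
  2005: Fri (+1)  2006: Sat (+1)  2007: Sun (+1)  2008: Tue (+2)  2009: Wed (+1)
  2010: Thu (+1)  2011: Fri (+1)  2012: Sun (+2)  2013: Mon (+1) ✓  2014: Tue (+1)
  2015: Wed (+1)  2016: Fri (+2)  2017: Sat (+1)
Monday years: 1991, 1996, 2002, 2013 — 4 in total.

4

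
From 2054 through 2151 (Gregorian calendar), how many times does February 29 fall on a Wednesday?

Leap years in 2054–2151: 23 of them.
Feb 29 weekday advances by 5 (mod 7) from one leap year to the next four years later (or differs when a century non-leap intervenes).
Leap-day weekdays: 2056:Tue 2060:Sun 2064:Fri 2068:Wed✓ 2072:Mon 2076:Sat 2080:Thu 2084:Tue 2088:Sun 2092:Fri 2096:Wed✓ 2104:Fri 2108:Wed✓ 2112:Mon 2116:Sat 2120:Thu 2124:Tue 2128:Sun 2132:Fri 2136:Wed✓ 2140:Mon 2144:Sat 2148:Thu
Wednesday: 2068, 2096, 2108, 2136 → 4.

4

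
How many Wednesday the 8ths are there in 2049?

2

Check the 8th of each month of 2049: Jan 8: Fri, Feb 8: Mon, Mar 8: Mon, Apr 8: Thu, May 8: Sat, Jun 8: Tue, Jul 8: Thu, Aug 8: Sun, Sep 8: Wed, Oct 8: Fri, Nov 8: Mon, Dec 8: Wed.
Wednesday occurs in September, December — 2 months.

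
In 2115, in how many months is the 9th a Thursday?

Check the 9th of each month of 2115: Jan 9: Wed, Feb 9: Sat, Mar 9: Sat, Apr 9: Tue, May 9: Thu, Jun 9: Sun, Jul 9: Tue, Aug 9: Fri, Sep 9: Mon, Oct 9: Wed, Nov 9: Sat, Dec 9: Mon.
Thursday occurs in May — 1 month.

1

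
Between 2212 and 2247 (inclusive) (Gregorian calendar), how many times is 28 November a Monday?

5

Track 28 November's weekday year by year (advancing +1, or +2 across a Feb 29):
  2212: Sat  2213: Sun (+1)  2214: Mon (+1) ✓  2215: Tue (+1)  2216: Thu (+2)
  2217: Fri (+1)  2218: Sat (+1)  2219: Sun (+1)  2220: Tue (+2)  2221: Wed (+1)
  2222: Thu (+1)  2223: Fri (+1)  2224: Sun (+2)  2225: Mon (+1) ✓  … (8 more years) …
  2234: Fri (+1)  2235: Sat (+1)  2236: Mon (+2) ✓  2237: Tue (+1)  2238: Wed (+1)
  2239: Thu (+1)  2240: Sat (+2)  2241: Sun (+1)  2242: Mon (+1) ✓  2243: Tue (+1)
  2244: Thu (+2)  2245: Fri (+1)  2246: Sat (+1)  2247: Sun (+1)
Monday years: 2214, 2225, 2231, 2236, 2242 — 5 in total.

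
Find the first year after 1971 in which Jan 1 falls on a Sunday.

1978

Jan 1 advances by 2 weekdays after a leap year and by 1 after a common year.
1971: Jan 1 is Friday.
1972: Saturday (leap)
1973: Monday
1974: Tuesday
1975: Wednesday
1976: Thursday (leap)
1977: Saturday
1978: Sunday
1978 begins on a Sunday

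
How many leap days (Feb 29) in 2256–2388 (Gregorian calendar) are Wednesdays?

Leap years in 2256–2388: 33 of them.
Feb 29 weekday advances by 5 (mod 7) from one leap year to the next four years later (or differs when a century non-leap intervenes).
Leap-day weekdays: 2256:Fri 2260:Wed✓ 2264:Mon 2268:Sat 2272:Thu 2276:Tue 2280:Sun 2284:Fri 2288:Wed✓ 2292:Mon 2296:Sat 2304:Mon 2308:Sat …(7 more)… 2340:Thu 2344:Tue 2348:Sun 2352:Fri 2356:Wed✓ 2360:Mon 2364:Sat 2368:Thu 2372:Tue 2376:Sun 2380:Fri 2384:Wed✓ 2388:Mon
Wednesday: 2260, 2288, 2328, 2356, 2384 → 5.

5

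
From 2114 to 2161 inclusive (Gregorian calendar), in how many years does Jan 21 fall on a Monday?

Track Jan 21's weekday year by year (advancing +1, or +2 across a Feb 29):
  2114: Sun  2115: Mon (+1) ✓  2116: Tue (+1)  2117: Thu (+2)  2118: Fri (+1)
  2119: Sat (+1)  2120: Sun (+1)  2121: Tue (+2)  2122: Wed (+1)  2123: Thu (+1)
  2124: Fri (+1)  2125: Sun (+2)  2126: Mon (+1) ✓  2127: Tue (+1)  … (20 more years) …
  2148: Sun (+1)  2149: Tue (+2)  2150: Wed (+1)  2151: Thu (+1)  2152: Fri (+1)
  2153: Sun (+2)  2154: Mon (+1) ✓  2155: Tue (+1)  2156: Wed (+1)  2157: Fri (+2)
  2158: Sat (+1)  2159: Sun (+1)  2160: Mon (+1) ✓  2161: Wed (+2)
Monday years: 2115, 2126, 2132, 2137, 2143, 2154, 2160 — 7 in total.

7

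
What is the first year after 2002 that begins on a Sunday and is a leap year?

2012

Jan 1 advances by 2 weekdays after a leap year and by 1 after a common year.
2002: Jan 1 is Tuesday.
2003: Wednesday
2004: Thursday (leap)
2005: Saturday
2006: Sunday
2007: Monday
2008: Tuesday (leap)
2009: Thursday
2010: Friday
2011: Saturday
2012: Sunday (leap)
2012 begins on a Sunday and is a leap year.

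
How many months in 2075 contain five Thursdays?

4

A month of length L has five Thursdays iff its first Thursday is on day ≤ L−28 (so day 1–3 in a 31-day month, 1–2 in a 30-day month, day 1 in a leap February).
Checking each month of 2075: Jan starts Tue (31d) ✓; Feb starts Fri (28d); Mar starts Fri (31d); Apr starts Mon (30d); May starts Wed (31d) ✓; Jun starts Sat (30d); Jul starts Mon (31d); Aug starts Thu (31d) ✓; Sep starts Sun (30d); Oct starts Tue (31d) ✓; Nov starts Fri (30d); Dec starts Sun (31d).
Five-Thursday months: January, May, August, October → 4.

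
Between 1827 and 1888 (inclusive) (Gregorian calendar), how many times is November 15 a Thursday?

10

Track November 15's weekday year by year (advancing +1, or +2 across a Feb 29):
  1827: Thu ✓  1828: Sat (+2)  1829: Sun (+1)  1830: Mon (+1)  1831: Tue (+1)
  1832: Thu (+2) ✓  1833: Fri (+1)  1834: Sat (+1)  1835: Sun (+1)  1836: Tue (+2)
  1837: Wed (+1)  1838: Thu (+1) ✓  1839: Fri (+1)  1840: Sun (+2)  … (34 more years) …
  1875: Mon (+1)  1876: Wed (+2)  1877: Thu (+1) ✓  1878: Fri (+1)  1879: Sat (+1)
  1880: Mon (+2)  1881: Tue (+1)  1882: Wed (+1)  1883: Thu (+1) ✓  1884: Sat (+2)
  1885: Sun (+1)  1886: Mon (+1)  1887: Tue (+1)  1888: Thu (+2) ✓
Thursday years: 1827, 1832, 1838, 1849, 1855, 1860, 1866, 1877, 1883, 1888 — 10 in total.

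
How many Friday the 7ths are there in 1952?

Check the 7th of each month of 1952: Jan 7: Mon, Feb 7: Thu, Mar 7: Fri, Apr 7: Mon, May 7: Wed, Jun 7: Sat, Jul 7: Mon, Aug 7: Thu, Sep 7: Sun, Oct 7: Tue, Nov 7: Fri, Dec 7: Sun.
Friday occurs in March, November — 2 months.

2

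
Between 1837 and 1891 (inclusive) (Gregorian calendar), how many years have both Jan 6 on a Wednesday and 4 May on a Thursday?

Check each year's weekday for Jan 6 and 4 May:
  1837: Fri/Thu  1838: Sat/Fri  1839: Sun/Sat  1840: Mon/Mon  1841: Wed/Tue  1842: Thu/Wed  1843: Fri/Thu  1844: Sat/Sat  1845: Mon/Sun  1846: Tue/Mon  1847: Wed/Tue  1848: Thu/Thu  1849: Sat/Fri  1850: Sun/Sat  …(27 more)…  1878: Sun/Sat  1879: Mon/Sun  1880: Tue/Tue  1881: Thu/Wed  1882: Fri/Thu  1883: Sat/Fri  1884: Sun/Sun  1885: Tue/Mon  1886: Wed/Tue  1887: Thu/Wed  1888: Fri/Fri  1889: Sun/Sat  1890: Mon/Sun  1891: Tue/Mon
Both conditions hold in: no year — 0.

0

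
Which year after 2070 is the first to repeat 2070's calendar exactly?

Two years share a calendar iff Jan 1 falls on the same weekday and both are leap or both are common. 2070: Jan 1 is Wednesday, common year.
2071: Jan 1 Thursday, common
2072: Jan 1 Friday, leap
2073: Jan 1 Sunday, common
2074: Jan 1 Monday, common
2075: Jan 1 Tuesday, common
2076: Jan 1 Wednesday, leap
2077: Jan 1 Friday, common
2078: Jan 1 Saturday, common
2079: Jan 1 Sunday, common
2080: Jan 1 Monday, leap
2081: Jan 1 Wednesday, common
2081 matches on both conditions.

2081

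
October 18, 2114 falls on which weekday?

January 1, 2114 is a Monday.
October 18 is day 291 of the year, i.e. 290 days after Jan 1.
290 mod 7 = 3, so advance 3 weekdays from Monday: Thursday.

Thursday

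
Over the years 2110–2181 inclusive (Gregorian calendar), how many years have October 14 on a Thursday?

10

Track October 14's weekday year by year (advancing +1, or +2 across a Feb 29):
  2110: Tue  2111: Wed (+1)  2112: Fri (+2)  2113: Sat (+1)  2114: Sun (+1)
  2115: Mon (+1)  2116: Wed (+2)  2117: Thu (+1) ✓  2118: Fri (+1)  2119: Sat (+1)
  2120: Mon (+2)  2121: Tue (+1)  2122: Wed (+1)  2123: Thu (+1) ✓  … (44 more years) …
  2168: Fri (+2)  2169: Sat (+1)  2170: Sun (+1)  2171: Mon (+1)  2172: Wed (+2)
  2173: Thu (+1) ✓  2174: Fri (+1)  2175: Sat (+1)  2176: Mon (+2)  2177: Tue (+1)
  2178: Wed (+1)  2179: Thu (+1) ✓  2180: Sat (+2)  2181: Sun (+1)
Thursday years: 2117, 2123, 2128, 2134, 2145, 2151, 2156, 2162, 2173, 2179 — 10 in total.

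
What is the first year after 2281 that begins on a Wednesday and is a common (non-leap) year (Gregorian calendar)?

2290

Jan 1 advances by 2 weekdays after a leap year and by 1 after a common year.
2281: Jan 1 is Saturday.
2282: Sunday
2283: Monday
2284: Tuesday (leap)
2285: Thursday
2286: Friday
2287: Saturday
2288: Sunday (leap)
2289: Tuesday
2290: Wednesday
2290 begins on a Wednesday and is a common year.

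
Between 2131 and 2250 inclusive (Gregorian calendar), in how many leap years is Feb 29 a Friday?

4

Leap years in 2131–2250: 29 of them.
Feb 29 weekday advances by 5 (mod 7) from one leap year to the next four years later (or differs when a century non-leap intervenes).
Leap-day weekdays: 2132:Fri✓ 2136:Wed 2140:Mon 2144:Sat 2148:Thu 2152:Tue 2156:Sun 2160:Fri✓ 2164:Wed 2168:Mon 2172:Sat 2176:Thu 2180:Tue …(3 more)… 2196:Mon 2204:Wed 2208:Mon 2212:Sat 2216:Thu 2220:Tue 2224:Sun 2228:Fri✓ 2232:Wed 2236:Mon 2240:Sat 2244:Thu 2248:Tue
Friday: 2132, 2160, 2188, 2228 → 4.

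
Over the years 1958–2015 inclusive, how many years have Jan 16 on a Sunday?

Track Jan 16's weekday year by year (advancing +1, or +2 across a Feb 29):
  1958: Thu  1959: Fri (+1)  1960: Sat (+1)  1961: Mon (+2)  1962: Tue (+1)
  1963: Wed (+1)  1964: Thu (+1)  1965: Sat (+2)  1966: Sun (+1) ✓  1967: Mon (+1)
  1968: Tue (+1)  1969: Thu (+2)  1970: Fri (+1)  1971: Sat (+1)  … (30 more years) …
  2002: Wed (+1)  2003: Thu (+1)  2004: Fri (+1)  2005: Sun (+2) ✓  2006: Mon (+1)
  2007: Tue (+1)  2008: Wed (+1)  2009: Fri (+2)  2010: Sat (+1)  2011: Sun (+1) ✓
  2012: Mon (+1)  2013: Wed (+2)  2014: Thu (+1)  2015: Fri (+1)
Sunday years: 1966, 1972, 1977, 1983, 1994, 2000, 2005, 2011 — 8 in total.

8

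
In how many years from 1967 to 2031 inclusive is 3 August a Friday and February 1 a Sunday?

0

Check each year's weekday for 3 August and February 1:
  1967: Thu/Wed  1968: Sat/Thu  1969: Sun/Sat  1970: Mon/Sun  1971: Tue/Mon  1972: Thu/Tue  1973: Fri/Thu  1974: Sat/Fri  1975: Sun/Sat  1976: Tue/Sun  1977: Wed/Tue  1978: Thu/Wed  1979: Fri/Thu  1980: Sun/Fri  …(37 more)…  2018: Fri/Thu  2019: Sat/Fri  2020: Mon/Sat  2021: Tue/Mon  2022: Wed/Tue  2023: Thu/Wed  2024: Sat/Thu  2025: Sun/Sat  2026: Mon/Sun  2027: Tue/Mon  2028: Thu/Tue  2029: Fri/Thu  2030: Sat/Fri  2031: Sun/Sat
Both conditions hold in: no year — 0.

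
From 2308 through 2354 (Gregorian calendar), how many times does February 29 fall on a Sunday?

Leap years in 2308–2354: 12 of them.
Feb 29 weekday advances by 5 (mod 7) from one leap year to the next four years later (or differs when a century non-leap intervenes).
Leap-day weekdays: 2308:Sat 2312:Thu 2316:Tue 2320:Sun✓ 2324:Fri 2328:Wed 2332:Mon 2336:Sat 2340:Thu 2344:Tue 2348:Sun✓ 2352:Fri
Sunday: 2320, 2348 → 2.

2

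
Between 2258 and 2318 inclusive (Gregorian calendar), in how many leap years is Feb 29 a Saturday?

Leap years in 2258–2318: 14 of them.
Feb 29 weekday advances by 5 (mod 7) from one leap year to the next four years later (or differs when a century non-leap intervenes).
Leap-day weekdays: 2260:Wed 2264:Mon 2268:Sat✓ 2272:Thu 2276:Tue 2280:Sun 2284:Fri 2288:Wed 2292:Mon 2296:Sat✓ 2304:Mon 2308:Sat✓ 2312:Thu 2316:Tue
Saturday: 2268, 2296, 2308 → 3.

3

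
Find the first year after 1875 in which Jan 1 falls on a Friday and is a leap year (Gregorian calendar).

1892

Jan 1 advances by 2 weekdays after a leap year and by 1 after a common year.
1875: Jan 1 is Friday.
1876: Saturday (leap)
1877: Monday
1878: Tuesday
1879: Wednesday
1880: Thursday (leap)
1881: Saturday
1882: Sunday
1883: Monday
1884: Tuesday (leap)
1885: Thursday
1886: Friday
1887: Saturday
1888: Sunday (leap)
1889: Tuesday
1890: Wednesday
1891: Thursday
1892: Friday (leap)
1892 begins on a Friday and is a leap year.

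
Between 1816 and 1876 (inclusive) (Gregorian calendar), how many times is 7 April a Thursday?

8

Track 7 April's weekday year by year (advancing +1, or +2 across a Feb 29):
  1816: Sun  1817: Mon (+1)  1818: Tue (+1)  1819: Wed (+1)  1820: Fri (+2)
  1821: Sat (+1)  1822: Sun (+1)  1823: Mon (+1)  1824: Wed (+2)  1825: Thu (+1) ✓
  1826: Fri (+1)  1827: Sat (+1)  1828: Mon (+2)  1829: Tue (+1)  … (33 more years) …
  1863: Tue (+1)  1864: Thu (+2) ✓  1865: Fri (+1)  1866: Sat (+1)  1867: Sun (+1)
  1868: Tue (+2)  1869: Wed (+1)  1870: Thu (+1) ✓  1871: Fri (+1)  1872: Sun (+2)
  1873: Mon (+1)  1874: Tue (+1)  1875: Wed (+1)  1876: Fri (+2)
Thursday years: 1825, 1831, 1836, 1842, 1853, 1859, 1864, 1870 — 8 in total.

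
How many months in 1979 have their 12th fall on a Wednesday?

Check the 12th of each month of 1979: Jan 12: Fri, Feb 12: Mon, Mar 12: Mon, Apr 12: Thu, May 12: Sat, Jun 12: Tue, Jul 12: Thu, Aug 12: Sun, Sep 12: Wed, Oct 12: Fri, Nov 12: Mon, Dec 12: Wed.
Wednesday occurs in September, December — 2 months.

2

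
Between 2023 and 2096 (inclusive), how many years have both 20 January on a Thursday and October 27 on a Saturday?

0

Check each year's weekday for 20 January and October 27:
  2023: Fri/Fri  2024: Sat/Sun  2025: Mon/Mon  2026: Tue/Tue  2027: Wed/Wed  2028: Thu/Fri  2029: Sat/Sat  2030: Sun/Sun  2031: Mon/Mon  2032: Tue/Wed  2033: Thu/Thu  2034: Fri/Fri  2035: Sat/Sat  2036: Sun/Mon  …(46 more)…  2083: Wed/Wed  2084: Thu/Fri  2085: Sat/Sat  2086: Sun/Sun  2087: Mon/Mon  2088: Tue/Wed  2089: Thu/Thu  2090: Fri/Fri  2091: Sat/Sat  2092: Sun/Mon  2093: Tue/Tue  2094: Wed/Wed  2095: Thu/Thu  2096: Fri/Sat
Both conditions hold in: no year — 0.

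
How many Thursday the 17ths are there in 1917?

1

Check the 17th of each month of 1917: Jan 17: Wed, Feb 17: Sat, Mar 17: Sat, Apr 17: Tue, May 17: Thu, Jun 17: Sun, Jul 17: Tue, Aug 17: Fri, Sep 17: Mon, Oct 17: Wed, Nov 17: Sat, Dec 17: Mon.
Thursday occurs in May — 1 month.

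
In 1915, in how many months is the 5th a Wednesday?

1

Check the 5th of each month of 1915: Jan 5: Tue, Feb 5: Fri, Mar 5: Fri, Apr 5: Mon, May 5: Wed, Jun 5: Sat, Jul 5: Mon, Aug 5: Thu, Sep 5: Sun, Oct 5: Tue, Nov 5: Fri, Dec 5: Sun.
Wednesday occurs in May — 1 month.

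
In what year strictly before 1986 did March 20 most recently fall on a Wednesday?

1985

From one year to the next, a fixed date's weekday advances by 1, or by 2 when a Feb 29 lies between the two dates.
1986: March 20 is Thursday.
1985: Wednesday (−1)
March 20 falls on a Wednesday in 1985.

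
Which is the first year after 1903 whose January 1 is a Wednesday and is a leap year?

Jan 1 advances by 2 weekdays after a leap year and by 1 after a common year.
1903: Jan 1 is Thursday.
1904: Friday (leap)
1905: Sunday
1906: Monday
1907: Tuesday
1908: Wednesday (leap)
1908 begins on a Wednesday and is a leap year.

1908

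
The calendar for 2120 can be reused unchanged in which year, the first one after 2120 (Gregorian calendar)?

2148

Two years share a calendar iff Jan 1 falls on the same weekday and both are leap or both are common. 2120: Jan 1 is Monday, leap year.
2121: Jan 1 Wednesday, common
2122: Jan 1 Thursday, common
2123: Jan 1 Friday, common
2124: Jan 1 Saturday, leap
2125: Jan 1 Monday, common
2126: Jan 1 Tuesday, common
2127: Jan 1 Wednesday, common
2128: Jan 1 Thursday, leap
2129: Jan 1 Saturday, common
2130: Jan 1 Sunday, common
2131: Jan 1 Monday, common
2132: Jan 1 Tuesday, leap
2133: Jan 1 Thursday, common
2134: Jan 1 Friday, common
2135: Jan 1 Saturday, common
2136: Jan 1 Sunday, leap
2137: Jan 1 Tuesday, common
2138: Jan 1 Wednesday, common
2139: Jan 1 Thursday, common
2140: Jan 1 Friday, leap
2141: Jan 1 Sunday, common
2142: Jan 1 Monday, common
2143: Jan 1 Tuesday, common
2144: Jan 1 Wednesday, leap
2145: Jan 1 Friday, common
2146: Jan 1 Saturday, common
2147: Jan 1 Sunday, common
2148: Jan 1 Monday, leap
2148 matches on both conditions.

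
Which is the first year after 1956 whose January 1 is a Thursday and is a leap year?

1976

Jan 1 advances by 2 weekdays after a leap year and by 1 after a common year.
1956: Jan 1 is Sunday (leap).
1957: Tuesday
1958: Wednesday
1959: Thursday
1960: Friday (leap)
1961: Sunday
1962: Monday
1963: Tuesday
1964: Wednesday (leap)
1965: Friday
1966: Saturday
1967: Sunday
1968: Monday (leap)
1969: Wednesday
1970: Thursday
1971: Friday
1972: Saturday (leap)
1973: Monday
1974: Tuesday
1975: Wednesday
1976: Thursday (leap)
1976 begins on a Thursday and is a leap year.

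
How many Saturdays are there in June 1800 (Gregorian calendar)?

June 1800 has 30 days and begins on Sunday.
The first Saturday is June 7.
Saturdays fall on 7, 14, 21, 28 — that's 4.

4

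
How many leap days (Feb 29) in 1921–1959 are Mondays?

Leap years in 1921–1959: 9 of them.
Feb 29 weekday advances by 5 (mod 7) from one leap year to the next four years later (or differs when a century non-leap intervenes).
Leap-day weekdays: 1924:Fri 1928:Wed 1932:Mon✓ 1936:Sat 1940:Thu 1944:Tue 1948:Sun 1952:Fri 1956:Wed
Monday: 1932 → 1.

1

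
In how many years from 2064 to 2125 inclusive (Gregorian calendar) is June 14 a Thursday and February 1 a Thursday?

Check each year's weekday for June 14 and February 1:
  2064: Sat/Fri  2065: Sun/Sun  2066: Mon/Mon  2067: Tue/Tue  2068: Thu/Wed  2069: Fri/Fri  2070: Sat/Sat  2071: Sun/Sun  2072: Tue/Mon  2073: Wed/Wed  2074: Thu/Thu ✓  2075: Fri/Fri  2076: Sun/Sat  2077: Mon/Mon  …(34 more)…  2112: Tue/Mon  2113: Wed/Wed  2114: Thu/Thu ✓  2115: Fri/Fri  2116: Sun/Sat  2117: Mon/Mon  2118: Tue/Tue  2119: Wed/Wed  2120: Fri/Thu  2121: Sat/Sat  2122: Sun/Sun  2123: Mon/Mon  2124: Wed/Tue  2125: Thu/Thu ✓
Both conditions hold in: 2074, 2085, 2091, 2103, 2114, 2125 — 6.

6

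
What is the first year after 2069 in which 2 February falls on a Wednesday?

2078

From one year to the next, a fixed date's weekday advances by 1, or by 2 when a Feb 29 lies between the two dates.
2069: February 2 is Saturday.
2070: Sunday (+1)
2071: Monday (+1)
2072: Tuesday (+1)
2073: Thursday (+2)
2074: Friday (+1)
2075: Saturday (+1)
2076: Sunday (+1)
2077: Tuesday (+2)
2078: Wednesday (+1)
2 February falls on a Wednesday in 2078.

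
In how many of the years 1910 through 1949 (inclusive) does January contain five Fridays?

17

January has 31 days; it has five Fridays when Friday falls among the first (month-length − 28) days — i.e. when January 1 is one of Friday/Thursday/Wednesday.
January 1 by year: 1910:Sat 1911:Sun 1912:Mon 1913:Wed✓ 1914:Thu✓ 1915:Fri✓ 1916:Sat 1917:Mon 1918:Tue 1919:Wed✓ 1920:Thu✓ 1921:Sat 1922:Sun 1923:Mon 1924:Tue …(10 more)… 1935:Tue 1936:Wed✓ 1937:Fri✓ 1938:Sat 1939:Sun 1940:Mon 1941:Wed✓ 1942:Thu✓ 1943:Fri✓ 1944:Sat 1945:Mon 1946:Tue 1947:Wed✓ 1948:Thu✓ 1949:Sat
Years with five Fridays: 1913, 1914, 1915, 1919, 1920, 1925, 1926, 1930, 1931, 1932, 1936, 1937, 1941, 1942, 1943, 1947, 1948 → 17.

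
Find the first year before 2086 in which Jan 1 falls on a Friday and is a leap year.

2072

Jan 1 advances by 2 weekdays after a leap year and by 1 after a common year.
2086: Jan 1 is Tuesday.
2085: Monday
2084: Saturday (leap)
2083: Friday
2082: Thursday
2081: Wednesday
2080: Monday (leap)
2079: Sunday
2078: Saturday
2077: Friday
2076: Wednesday (leap)
2075: Tuesday
2074: Monday
2073: Sunday
2072: Friday (leap)
2072 begins on a Friday and is a leap year.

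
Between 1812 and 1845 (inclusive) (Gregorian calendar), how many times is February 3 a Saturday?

Track February 3's weekday year by year (advancing +1, or +2 across a Feb 29):
  1812: Mon  1813: Wed (+2)  1814: Thu (+1)  1815: Fri (+1)  1816: Sat (+1) ✓
  1817: Mon (+2)  1818: Tue (+1)  1819: Wed (+1)  1820: Thu (+1)  1821: Sat (+2) ✓
  1822: Sun (+1)  1823: Mon (+1)  1824: Tue (+1)  1825: Thu (+2)  … (6 more years) …
  1832: Fri (+1)  1833: Sun (+2)  1834: Mon (+1)  1835: Tue (+1)  1836: Wed (+1)
  1837: Fri (+2)  1838: Sat (+1) ✓  1839: Sun (+1)  1840: Mon (+1)  1841: Wed (+2)
  1842: Thu (+1)  1843: Fri (+1)  1844: Sat (+1) ✓  1845: Mon (+2)
Saturday years: 1816, 1821, 1827, 1838, 1844 — 5 in total.

5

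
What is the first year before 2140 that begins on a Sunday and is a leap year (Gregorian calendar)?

Jan 1 advances by 2 weekdays after a leap year and by 1 after a common year.
2140: Jan 1 is Friday (leap).
2139: Thursday
2138: Wednesday
2137: Tuesday
2136: Sunday (leap)
2136 begins on a Sunday and is a leap year.

2136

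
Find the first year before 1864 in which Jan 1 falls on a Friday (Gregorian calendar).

1858

Jan 1 advances by 2 weekdays after a leap year and by 1 after a common year.
1864: Jan 1 is Friday (leap).
1863: Thursday
1862: Wednesday
1861: Tuesday
1860: Sunday (leap)
1859: Saturday
1858: Friday
1858 begins on a Friday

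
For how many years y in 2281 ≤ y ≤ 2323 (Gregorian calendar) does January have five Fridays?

January has 31 days; it has five Fridays when Friday falls among the first (month-length − 28) days — i.e. when January 1 is one of Friday/Thursday/Wednesday.
January 1 by year: 2281:Sat 2282:Sun 2283:Mon 2284:Tue 2285:Thu✓ 2286:Fri✓ 2287:Sat 2288:Sun 2289:Tue 2290:Wed✓ 2291:Thu✓ 2292:Fri✓ 2293:Sun 2294:Mon 2295:Tue …(13 more)… 2309:Fri✓ 2310:Sat 2311:Sun 2312:Mon 2313:Wed✓ 2314:Thu✓ 2315:Fri✓ 2316:Sat 2317:Mon 2318:Tue 2319:Wed✓ 2320:Thu✓ 2321:Sat 2322:Sun 2323:Mon
Years with five Fridays: 2285, 2286, 2290, 2291, 2292, 2296, 2297, 2302, 2303, 2304, 2308, 2309, 2313, 2314, 2315, 2319, 2320 → 17.

17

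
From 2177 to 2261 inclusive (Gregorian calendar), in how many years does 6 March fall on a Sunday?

Track 6 March's weekday year by year (advancing +1, or +2 across a Feb 29):
  2177: Thu  2178: Fri (+1)  2179: Sat (+1)  2180: Mon (+2)  2181: Tue (+1)
  2182: Wed (+1)  2183: Thu (+1)  2184: Sat (+2)  2185: Sun (+1) ✓  2186: Mon (+1)
  2187: Tue (+1)  2188: Thu (+2)  2189: Fri (+1)  2190: Sat (+1)  … (57 more years) …
  2248: Mon (+2)  2249: Tue (+1)  2250: Wed (+1)  2251: Thu (+1)  2252: Sat (+2)
  2253: Sun (+1) ✓  2254: Mon (+1)  2255: Tue (+1)  2256: Thu (+2)  2257: Fri (+1)
  2258: Sat (+1)  2259: Sun (+1) ✓  2260: Tue (+2)  2261: Wed (+1)
Sunday years: 2185, 2191, 2196, 2203, 2208, 2214, 2225, 2231, 2236, 2242, 2253, 2259 — 12 in total.

12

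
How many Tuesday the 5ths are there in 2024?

2

Check the 5th of each month of 2024: Jan 5: Fri, Feb 5: Mon, Mar 5: Tue, Apr 5: Fri, May 5: Sun, Jun 5: Wed, Jul 5: Fri, Aug 5: Mon, Sep 5: Thu, Oct 5: Sat, Nov 5: Tue, Dec 5: Thu.
Tuesday occurs in March, November — 2 months.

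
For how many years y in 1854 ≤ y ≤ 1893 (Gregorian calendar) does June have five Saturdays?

11

June has 30 days; it has five Saturdays when Saturday falls among the first (month-length − 28) days — i.e. when June 1 is one of Saturday/Friday.
June 1 by year: 1854:Thu 1855:Fri✓ 1856:Sun 1857:Mon 1858:Tue 1859:Wed 1860:Fri✓ 1861:Sat✓ 1862:Sun 1863:Mon 1864:Wed 1865:Thu 1866:Fri✓ 1867:Sat✓ 1868:Mon …(10 more)… 1879:Sun 1880:Tue 1881:Wed 1882:Thu 1883:Fri✓ 1884:Sun 1885:Mon 1886:Tue 1887:Wed 1888:Fri✓ 1889:Sat✓ 1890:Sun 1891:Mon 1892:Wed 1893:Thu
Years with five Saturdays: 1855, 1860, 1861, 1866, 1867, 1872, 1877, 1878, 1883, 1888, 1889 → 11.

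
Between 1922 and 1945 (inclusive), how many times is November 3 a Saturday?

4

Track November 3's weekday year by year (advancing +1, or +2 across a Feb 29):
  1922: Fri  1923: Sat (+1) ✓  1924: Mon (+2)  1925: Tue (+1)  1926: Wed (+1)
  1927: Thu (+1)  1928: Sat (+2) ✓  1929: Sun (+1)  1930: Mon (+1)  1931: Tue (+1)
  1932: Thu (+2)  1933: Fri (+1)  1934: Sat (+1) ✓  1935: Sun (+1)  1936: Tue (+2)
  1937: Wed (+1)  1938: Thu (+1)  1939: Fri (+1)  1940: Sun (+2)  1941: Mon (+1)
  1942: Tue (+1)  1943: Wed (+1)  1944: Fri (+2)  1945: Sat (+1) ✓
Saturday years: 1923, 1928, 1934, 1945 — 4 in total.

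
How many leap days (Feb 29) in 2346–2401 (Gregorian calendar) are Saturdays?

2

Leap years in 2346–2401: 14 of them.
Feb 29 weekday advances by 5 (mod 7) from one leap year to the next four years later (or differs when a century non-leap intervenes).
Leap-day weekdays: 2348:Sun 2352:Fri 2356:Wed 2360:Mon 2364:Sat✓ 2368:Thu 2372:Tue 2376:Sun 2380:Fri 2384:Wed 2388:Mon 2392:Sat✓ 2396:Thu 2400:Tue
Saturday: 2364, 2392 → 2.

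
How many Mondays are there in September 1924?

5

September 1924 has 30 days and begins on Monday.
The first Monday is September 1.
Mondays fall on 1, 8, 15, 22, 29 — that's 5.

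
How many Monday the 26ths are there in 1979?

Check the 26th of each month of 1979: Jan 26: Fri, Feb 26: Mon, Mar 26: Mon, Apr 26: Thu, May 26: Sat, Jun 26: Tue, Jul 26: Thu, Aug 26: Sun, Sep 26: Wed, Oct 26: Fri, Nov 26: Mon, Dec 26: Wed.
Monday occurs in February, March, November — 3 months.

3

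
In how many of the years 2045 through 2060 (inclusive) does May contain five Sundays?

May has 31 days; it has five Sundays when Sunday falls among the first (month-length − 28) days — i.e. when May 1 is one of Sunday/Saturday/Friday.
May 1 by year: 2045:Mon 2046:Tue 2047:Wed 2048:Fri✓ 2049:Sat✓ 2050:Sun✓ 2051:Mon 2052:Wed 2053:Thu 2054:Fri✓ 2055:Sat✓ 2056:Mon 2057:Tue 2058:Wed 2059:Thu 2060:Sat✓
Years with five Sundays: 2048, 2049, 2050, 2054, 2055, 2060 → 6.

6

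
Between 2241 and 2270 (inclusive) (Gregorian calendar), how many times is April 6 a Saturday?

4

Track April 6's weekday year by year (advancing +1, or +2 across a Feb 29):
  2241: Tue  2242: Wed (+1)  2243: Thu (+1)  2244: Sat (+2) ✓  2245: Sun (+1)
  2246: Mon (+1)  2247: Tue (+1)  2248: Thu (+2)  2249: Fri (+1)  2250: Sat (+1) ✓
  2251: Sun (+1)  2252: Tue (+2)  2253: Wed (+1)  2254: Thu (+1)  2255: Fri (+1)
  2256: Sun (+2)  2257: Mon (+1)  2258: Tue (+1)  2259: Wed (+1)  2260: Fri (+2)
  2261: Sat (+1) ✓  2262: Sun (+1)  2263: Mon (+1)  2264: Wed (+2)  2265: Thu (+1)
  2266: Fri (+1)  2267: Sat (+1) ✓  2268: Mon (+2)  2269: Tue (+1)  2270: Wed (+1)
Saturday years: 2244, 2250, 2261, 2267 — 4 in total.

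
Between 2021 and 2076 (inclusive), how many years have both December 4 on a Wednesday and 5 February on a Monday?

Check each year's weekday for December 4 and 5 February:
  2021: Sat/Fri  2022: Sun/Sat  2023: Mon/Sun  2024: Wed/Mon ✓  2025: Thu/Wed  2026: Fri/Thu  2027: Sat/Fri  2028: Mon/Sat  2029: Tue/Mon  2030: Wed/Tue  2031: Thu/Wed  2032: Sat/Thu  2033: Sun/Sat  2034: Mon/Sun  …(28 more)…  2063: Tue/Mon  2064: Thu/Tue  2065: Fri/Thu  2066: Sat/Fri  2067: Sun/Sat  2068: Tue/Sun  2069: Wed/Tue  2070: Thu/Wed  2071: Fri/Thu  2072: Sun/Fri  2073: Mon/Sun  2074: Tue/Mon  2075: Wed/Tue  2076: Fri/Wed
Both conditions hold in: 2024, 2052 — 2.

2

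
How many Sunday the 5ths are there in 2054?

2

Check the 5th of each month of 2054: Jan 5: Mon, Feb 5: Thu, Mar 5: Thu, Apr 5: Sun, May 5: Tue, Jun 5: Fri, Jul 5: Sun, Aug 5: Wed, Sep 5: Sat, Oct 5: Mon, Nov 5: Thu, Dec 5: Sat.
Sunday occurs in April, July — 2 months.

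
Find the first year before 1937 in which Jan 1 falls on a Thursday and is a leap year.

1920

Jan 1 advances by 2 weekdays after a leap year and by 1 after a common year.
1937: Jan 1 is Friday.
1936: Wednesday (leap)
1935: Tuesday
1934: Monday
1933: Sunday
1932: Friday (leap)
1931: Thursday
1930: Wednesday
1929: Tuesday
1928: Sunday (leap)
1927: Saturday
1926: Friday
1925: Thursday
1924: Tuesday (leap)
1923: Monday
1922: Sunday
1921: Saturday
1920: Thursday (leap)
1920 begins on a Thursday and is a leap year.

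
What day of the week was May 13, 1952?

Tuesday

January 1, 1952 is a Tuesday.
May 13 is day 134 of the year, i.e. 133 days after Jan 1.
133 mod 7 = 0, so advance 0 weekdays from Tuesday: Tuesday.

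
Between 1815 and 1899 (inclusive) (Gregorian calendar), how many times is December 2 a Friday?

12

Track December 2's weekday year by year (advancing +1, or +2 across a Feb 29):
  1815: Sat  1816: Mon (+2)  1817: Tue (+1)  1818: Wed (+1)  1819: Thu (+1)
  1820: Sat (+2)  1821: Sun (+1)  1822: Mon (+1)  1823: Tue (+1)  1824: Thu (+2)
  1825: Fri (+1) ✓  1826: Sat (+1)  1827: Sun (+1)  1828: Tue (+2)  … (57 more years) …
  1886: Thu (+1)  1887: Fri (+1) ✓  1888: Sun (+2)  1889: Mon (+1)  1890: Tue (+1)
  1891: Wed (+1)  1892: Fri (+2) ✓  1893: Sat (+1)  1894: Sun (+1)  1895: Mon (+1)
  1896: Wed (+2)  1897: Thu (+1)  1898: Fri (+1) ✓  1899: Sat (+1)
Friday years: 1825, 1831, 1836, 1842, 1853, 1859, 1864, 1870, 1881, 1887, 1892, 1898 — 12 in total.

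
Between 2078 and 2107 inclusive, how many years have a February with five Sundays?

February has 28 days (29 in leap years); it has five Sundays when Sunday falls among the first (month-length − 28) days — i.e. when February 1 is Sunday in a leap year (never in a common year).
February 1 by year: 2078:Tue 2079:Wed 2080:Thu 2081:Sat 2082:Sun 2083:Mon 2084:Tue 2085:Thu 2086:Fri 2087:Sat 2088:Sun✓ 2089:Tue 2090:Wed 2091:Thu 2092:Fri 2093:Sun 2094:Mon 2095:Tue 2096:Wed 2097:Fri 2098:Sat 2099:Sun 2100:Mon 2101:Tue 2102:Wed 2103:Thu 2104:Fri 2105:Sun 2106:Mon 2107:Tue
Years with five Sundays: 2088 → 1.

1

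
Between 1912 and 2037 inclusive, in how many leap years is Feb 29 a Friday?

Leap years in 1912–2037: 32 of them.
Feb 29 weekday advances by 5 (mod 7) from one leap year to the next four years later (or differs when a century non-leap intervenes).
Leap-day weekdays: 1912:Thu 1916:Tue 1920:Sun 1924:Fri✓ 1928:Wed 1932:Mon 1936:Sat 1940:Thu 1944:Tue 1948:Sun 1952:Fri✓ 1956:Wed 1960:Mon …(6 more)… 1988:Mon 1992:Sat 1996:Thu 2000:Tue 2004:Sun 2008:Fri✓ 2012:Wed 2016:Mon 2020:Sat 2024:Thu 2028:Tue 2032:Sun 2036:Fri✓
Friday: 1924, 1952, 1980, 2008, 2036 → 5.

5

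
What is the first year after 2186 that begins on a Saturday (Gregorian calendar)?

2191

Jan 1 advances by 2 weekdays after a leap year and by 1 after a common year.
2186: Jan 1 is Sunday.
2187: Monday
2188: Tuesday (leap)
2189: Thursday
2190: Friday
2191: Saturday
2191 begins on a Saturday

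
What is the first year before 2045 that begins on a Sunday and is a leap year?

2040

Jan 1 advances by 2 weekdays after a leap year and by 1 after a common year.
2045: Jan 1 is Sunday.
2044: Friday (leap)
2043: Thursday
2042: Wednesday
2041: Tuesday
2040: Sunday (leap)
2040 begins on a Sunday and is a leap year.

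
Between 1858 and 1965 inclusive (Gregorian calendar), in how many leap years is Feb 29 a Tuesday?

Leap years in 1858–1965: 26 of them.
Feb 29 weekday advances by 5 (mod 7) from one leap year to the next four years later (or differs when a century non-leap intervenes).
Leap-day weekdays: 1860:Wed 1864:Mon 1868:Sat 1872:Thu 1876:Tue✓ 1880:Sun 1884:Fri 1888:Wed 1892:Mon 1896:Sat 1904:Mon 1908:Sat 1912:Thu 1916:Tue✓ 1920:Sun 1924:Fri 1928:Wed 1932:Mon 1936:Sat 1940:Thu 1944:Tue✓ 1948:Sun 1952:Fri 1956:Wed 1960:Mon 1964:Sat
Tuesday: 1876, 1916, 1944 → 3.

3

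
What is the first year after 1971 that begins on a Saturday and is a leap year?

1972

Jan 1 advances by 2 weekdays after a leap year and by 1 after a common year.
1971: Jan 1 is Friday.
1972: Saturday (leap)
1972 begins on a Saturday and is a leap year.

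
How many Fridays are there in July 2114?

July 2114 has 31 days and begins on Sunday.
The first Friday is July 6.
Fridays fall on 6, 13, 20, 27 — that's 4.

4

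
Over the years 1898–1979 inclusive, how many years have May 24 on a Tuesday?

Track May 24's weekday year by year (advancing +1, or +2 across a Feb 29):
  1898: Tue ✓  1899: Wed (+1)  1900: Thu (+1)  1901: Fri (+1)  1902: Sat (+1)
  1903: Sun (+1)  1904: Tue (+2) ✓  1905: Wed (+1)  1906: Thu (+1)  1907: Fri (+1)
  1908: Sun (+2)  1909: Mon (+1)  1910: Tue (+1) ✓  1911: Wed (+1)  … (54 more years) …
  1966: Tue (+1) ✓  1967: Wed (+1)  1968: Fri (+2)  1969: Sat (+1)  1970: Sun (+1)
  1971: Mon (+1)  1972: Wed (+2)  1973: Thu (+1)  1974: Fri (+1)  1975: Sat (+1)
  1976: Mon (+2)  1977: Tue (+1) ✓  1978: Wed (+1)  1979: Thu (+1)
Tuesday years: 1898, 1904, 1910, 1921, 1927, 1932, 1938, 1949, 1955, 1960, 1966, 1977 — 12 in total.

12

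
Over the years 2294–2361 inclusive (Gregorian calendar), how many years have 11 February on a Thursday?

10

Track 11 February's weekday year by year (advancing +1, or +2 across a Feb 29):
  2294: Sun  2295: Mon (+1)  2296: Tue (+1)  2297: Thu (+2) ✓  2298: Fri (+1)
  2299: Sat (+1)  2300: Sun (+1)  2301: Mon (+1)  2302: Tue (+1)  2303: Wed (+1)
  2304: Thu (+1) ✓  2305: Sat (+2)  2306: Sun (+1)  2307: Mon (+1)  … (40 more years) …
  2348: Wed (+1)  2349: Fri (+2)  2350: Sat (+1)  2351: Sun (+1)  2352: Mon (+1)
  2353: Wed (+2)  2354: Thu (+1) ✓  2355: Fri (+1)  2356: Sat (+1)  2357: Mon (+2)
  2358: Tue (+1)  2359: Wed (+1)  2360: Thu (+1) ✓  2361: Sat (+2)
Thursday years: 2297, 2304, 2309, 2315, 2326, 2332, 2337, 2343, 2354, 2360 — 10 in total.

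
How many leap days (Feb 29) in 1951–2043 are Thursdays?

Leap years in 1951–2043: 23 of them.
Feb 29 weekday advances by 5 (mod 7) from one leap year to the next four years later (or differs when a century non-leap intervenes).
Leap-day weekdays: 1952:Fri 1956:Wed 1960:Mon 1964:Sat 1968:Thu✓ 1972:Tue 1976:Sun 1980:Fri 1984:Wed 1988:Mon 1992:Sat 1996:Thu✓ 2000:Tue 2004:Sun 2008:Fri 2012:Wed 2016:Mon 2020:Sat 2024:Thu✓ 2028:Tue 2032:Sun 2036:Fri 2040:Wed
Thursday: 1968, 1996, 2024 → 3.

3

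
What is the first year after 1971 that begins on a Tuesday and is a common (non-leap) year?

1974

Jan 1 advances by 2 weekdays after a leap year and by 1 after a common year.
1971: Jan 1 is Friday.
1972: Saturday (leap)
1973: Monday
1974: Tuesday
1974 begins on a Tuesday and is a common year.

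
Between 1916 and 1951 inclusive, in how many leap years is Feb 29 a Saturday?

1

Leap years in 1916–1951: 9 of them.
Feb 29 weekday advances by 5 (mod 7) from one leap year to the next four years later (or differs when a century non-leap intervenes).
Leap-day weekdays: 1916:Tue 1920:Sun 1924:Fri 1928:Wed 1932:Mon 1936:Sat✓ 1940:Thu 1944:Tue 1948:Sun
Saturday: 1936 → 1.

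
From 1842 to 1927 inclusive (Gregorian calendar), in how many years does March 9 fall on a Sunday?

12

Track March 9's weekday year by year (advancing +1, or +2 across a Feb 29):
  1842: Wed  1843: Thu (+1)  1844: Sat (+2)  1845: Sun (+1) ✓  1846: Mon (+1)
  1847: Tue (+1)  1848: Thu (+2)  1849: Fri (+1)  1850: Sat (+1)  1851: Sun (+1) ✓
  1852: Tue (+2)  1853: Wed (+1)  1854: Thu (+1)  1855: Fri (+1)  … (58 more years) …
  1914: Mon (+1)  1915: Tue (+1)  1916: Thu (+2)  1917: Fri (+1)  1918: Sat (+1)
  1919: Sun (+1) ✓  1920: Tue (+2)  1921: Wed (+1)  1922: Thu (+1)  1923: Fri (+1)
  1924: Sun (+2) ✓  1925: Mon (+1)  1926: Tue (+1)  1927: Wed (+1)
Sunday years: 1845, 1851, 1856, 1862, 1873, 1879, 1884, 1890, 1902, 1913, 1919, 1924 — 12 in total.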